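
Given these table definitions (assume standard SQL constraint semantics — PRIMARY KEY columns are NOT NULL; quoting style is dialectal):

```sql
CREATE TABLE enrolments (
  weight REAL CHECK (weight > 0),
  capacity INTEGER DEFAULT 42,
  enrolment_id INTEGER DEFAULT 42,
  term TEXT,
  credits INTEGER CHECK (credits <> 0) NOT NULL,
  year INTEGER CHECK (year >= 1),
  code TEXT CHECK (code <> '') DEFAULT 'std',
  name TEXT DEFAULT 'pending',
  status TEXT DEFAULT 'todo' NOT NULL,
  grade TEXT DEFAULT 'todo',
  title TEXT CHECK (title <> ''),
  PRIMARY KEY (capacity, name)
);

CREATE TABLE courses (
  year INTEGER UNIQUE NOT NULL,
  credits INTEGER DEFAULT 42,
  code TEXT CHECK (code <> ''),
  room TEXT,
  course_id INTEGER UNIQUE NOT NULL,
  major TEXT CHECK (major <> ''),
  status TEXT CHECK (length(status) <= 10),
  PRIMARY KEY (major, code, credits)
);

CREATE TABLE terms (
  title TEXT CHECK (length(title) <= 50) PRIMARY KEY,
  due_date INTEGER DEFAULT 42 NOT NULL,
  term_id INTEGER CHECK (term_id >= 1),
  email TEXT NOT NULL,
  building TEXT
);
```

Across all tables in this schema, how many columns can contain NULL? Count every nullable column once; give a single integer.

enrolments: 7 nullable (weight, enrolment_id, term, year, code, grade, title — PK (capacity, name) and explicit NOT NULL columns excluded).
courses: 2 nullable (room, status — PK (major, code, credits) and explicit NOT NULL columns excluded).
terms: 2 nullable (term_id, building — PK (title) and explicit NOT NULL columns excluded).
Total: 7 + 2 + 2 = 11.

11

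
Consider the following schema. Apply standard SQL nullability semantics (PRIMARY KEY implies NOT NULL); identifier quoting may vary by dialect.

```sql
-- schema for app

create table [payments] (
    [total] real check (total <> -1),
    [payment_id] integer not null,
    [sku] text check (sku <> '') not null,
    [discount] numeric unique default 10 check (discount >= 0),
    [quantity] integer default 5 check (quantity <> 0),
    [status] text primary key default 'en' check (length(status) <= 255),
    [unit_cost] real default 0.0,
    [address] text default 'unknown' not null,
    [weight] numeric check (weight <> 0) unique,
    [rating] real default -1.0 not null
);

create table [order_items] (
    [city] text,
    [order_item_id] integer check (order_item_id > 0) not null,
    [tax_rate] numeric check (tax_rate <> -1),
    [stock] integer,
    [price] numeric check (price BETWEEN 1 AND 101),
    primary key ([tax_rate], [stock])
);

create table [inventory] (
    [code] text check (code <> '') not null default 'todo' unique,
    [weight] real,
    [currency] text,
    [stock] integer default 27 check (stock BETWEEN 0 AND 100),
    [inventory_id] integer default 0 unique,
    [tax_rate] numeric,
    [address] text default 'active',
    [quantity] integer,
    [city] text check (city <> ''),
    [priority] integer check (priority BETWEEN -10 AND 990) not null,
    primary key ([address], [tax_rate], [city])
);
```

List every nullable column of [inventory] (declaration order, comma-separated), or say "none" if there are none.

weight, currency, stock, inventory_id, quantity

- code: declared NOT NULL → not nullable.
- weight: no NOT NULL constraint applies → nullable.
- currency: no NOT NULL constraint applies → nullable.
- stock: CHECK does not forbid NULL (a CHECK constraint passes when its expression is NULL) → nullable.
- inventory_id: UNIQUE does not imply NOT NULL → nullable.
- tax_rate: part of the PRIMARY KEY, which implies NOT NULL → not nullable.
- address: part of the PRIMARY KEY, which implies NOT NULL → not nullable.
- quantity: no NOT NULL constraint applies → nullable.
- city: part of the PRIMARY KEY, which implies NOT NULL → not nullable.
- priority: declared NOT NULL → not nullable.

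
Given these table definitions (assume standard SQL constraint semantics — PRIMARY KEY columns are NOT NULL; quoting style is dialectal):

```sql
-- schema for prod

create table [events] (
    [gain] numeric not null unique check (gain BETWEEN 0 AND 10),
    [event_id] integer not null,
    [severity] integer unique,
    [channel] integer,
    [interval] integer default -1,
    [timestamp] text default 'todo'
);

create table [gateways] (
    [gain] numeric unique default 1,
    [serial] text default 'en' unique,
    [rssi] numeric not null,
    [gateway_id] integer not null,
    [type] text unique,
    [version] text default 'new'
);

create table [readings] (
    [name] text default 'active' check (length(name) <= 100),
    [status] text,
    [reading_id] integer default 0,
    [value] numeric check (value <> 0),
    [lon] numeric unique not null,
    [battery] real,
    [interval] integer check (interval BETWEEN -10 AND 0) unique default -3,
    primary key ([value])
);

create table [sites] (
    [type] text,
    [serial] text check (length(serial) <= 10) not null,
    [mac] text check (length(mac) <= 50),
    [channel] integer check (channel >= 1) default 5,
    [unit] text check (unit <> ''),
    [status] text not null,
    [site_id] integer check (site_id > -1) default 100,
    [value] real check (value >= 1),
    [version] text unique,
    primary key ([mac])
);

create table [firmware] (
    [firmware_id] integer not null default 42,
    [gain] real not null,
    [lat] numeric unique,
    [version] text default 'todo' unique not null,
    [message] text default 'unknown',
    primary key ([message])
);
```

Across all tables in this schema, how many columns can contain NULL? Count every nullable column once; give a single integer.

events: 4 nullable (severity, channel, interval, timestamp — PK none and explicit NOT NULL columns excluded).
gateways: 4 nullable (gain, serial, type, version — PK none and explicit NOT NULL columns excluded).
readings: 5 nullable (name, status, reading_id, battery, interval — PK (value) and explicit NOT NULL columns excluded).
sites: 6 nullable (type, channel, unit, site_id, value, version — PK (mac) and explicit NOT NULL columns excluded).
firmware: 1 nullable (lat — PK (message) and explicit NOT NULL columns excluded).
Total: 4 + 4 + 5 + 6 + 1 = 20.

20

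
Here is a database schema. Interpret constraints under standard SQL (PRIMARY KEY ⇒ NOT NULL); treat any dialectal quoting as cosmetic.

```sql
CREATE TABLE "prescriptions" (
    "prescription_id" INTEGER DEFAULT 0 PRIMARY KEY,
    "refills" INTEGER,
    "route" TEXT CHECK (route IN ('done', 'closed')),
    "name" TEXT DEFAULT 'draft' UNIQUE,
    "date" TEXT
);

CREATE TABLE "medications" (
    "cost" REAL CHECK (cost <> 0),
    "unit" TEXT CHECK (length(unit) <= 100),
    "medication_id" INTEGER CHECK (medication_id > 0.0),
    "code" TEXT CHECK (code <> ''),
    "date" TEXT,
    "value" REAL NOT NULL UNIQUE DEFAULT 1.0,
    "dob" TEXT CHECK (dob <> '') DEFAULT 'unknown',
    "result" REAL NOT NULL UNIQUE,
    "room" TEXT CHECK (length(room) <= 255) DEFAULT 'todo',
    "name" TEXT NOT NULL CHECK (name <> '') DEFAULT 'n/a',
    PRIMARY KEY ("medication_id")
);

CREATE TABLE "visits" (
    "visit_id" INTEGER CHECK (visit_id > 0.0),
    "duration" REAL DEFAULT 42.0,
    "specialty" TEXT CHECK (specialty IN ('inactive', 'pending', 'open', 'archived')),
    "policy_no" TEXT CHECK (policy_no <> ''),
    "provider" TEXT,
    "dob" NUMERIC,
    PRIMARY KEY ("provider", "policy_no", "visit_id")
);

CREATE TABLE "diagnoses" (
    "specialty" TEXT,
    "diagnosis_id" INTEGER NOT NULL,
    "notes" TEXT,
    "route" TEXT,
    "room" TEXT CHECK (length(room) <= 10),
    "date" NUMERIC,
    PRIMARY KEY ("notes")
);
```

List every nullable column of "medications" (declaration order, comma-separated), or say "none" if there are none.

cost, unit, code, date, dob, room

- cost: CHECK does not forbid NULL (a CHECK constraint passes when its expression is NULL) → nullable.
- unit: CHECK does not forbid NULL (a CHECK constraint passes when its expression is NULL) → nullable.
- medication_id: part of the PRIMARY KEY, which implies NOT NULL → not nullable.
- code: CHECK does not forbid NULL (a CHECK constraint passes when its expression is NULL) → nullable.
- date: no NOT NULL constraint applies → nullable.
- value: declared NOT NULL → not nullable.
- dob: CHECK does not forbid NULL (a CHECK constraint passes when its expression is NULL) → nullable.
- result: declared NOT NULL → not nullable.
- room: CHECK does not forbid NULL (a CHECK constraint passes when its expression is NULL) → nullable.
- name: declared NOT NULL → not nullable.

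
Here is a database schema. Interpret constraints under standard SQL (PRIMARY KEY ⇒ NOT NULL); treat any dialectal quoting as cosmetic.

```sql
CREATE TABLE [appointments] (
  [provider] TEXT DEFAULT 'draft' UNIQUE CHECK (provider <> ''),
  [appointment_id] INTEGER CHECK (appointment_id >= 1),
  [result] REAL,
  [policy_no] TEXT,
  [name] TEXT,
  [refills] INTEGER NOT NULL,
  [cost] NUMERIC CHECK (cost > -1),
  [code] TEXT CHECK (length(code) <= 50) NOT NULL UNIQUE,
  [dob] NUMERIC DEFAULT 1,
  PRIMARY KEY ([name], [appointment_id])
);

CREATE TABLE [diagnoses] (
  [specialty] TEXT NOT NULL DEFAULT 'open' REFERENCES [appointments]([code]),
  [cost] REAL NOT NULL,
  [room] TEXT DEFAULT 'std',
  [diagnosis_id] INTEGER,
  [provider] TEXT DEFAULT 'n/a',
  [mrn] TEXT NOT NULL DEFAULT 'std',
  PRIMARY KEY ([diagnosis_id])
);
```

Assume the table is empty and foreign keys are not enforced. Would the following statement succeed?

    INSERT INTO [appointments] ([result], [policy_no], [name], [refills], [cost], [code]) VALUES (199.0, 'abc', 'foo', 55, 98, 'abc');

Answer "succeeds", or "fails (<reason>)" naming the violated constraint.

appointment_id is omitted from the column list and has no DEFAULT, so it would receive NULL.
But appointment_id is part of the PRIMARY KEY (implied NOT NULL).

fails (NOT NULL on appointment_id)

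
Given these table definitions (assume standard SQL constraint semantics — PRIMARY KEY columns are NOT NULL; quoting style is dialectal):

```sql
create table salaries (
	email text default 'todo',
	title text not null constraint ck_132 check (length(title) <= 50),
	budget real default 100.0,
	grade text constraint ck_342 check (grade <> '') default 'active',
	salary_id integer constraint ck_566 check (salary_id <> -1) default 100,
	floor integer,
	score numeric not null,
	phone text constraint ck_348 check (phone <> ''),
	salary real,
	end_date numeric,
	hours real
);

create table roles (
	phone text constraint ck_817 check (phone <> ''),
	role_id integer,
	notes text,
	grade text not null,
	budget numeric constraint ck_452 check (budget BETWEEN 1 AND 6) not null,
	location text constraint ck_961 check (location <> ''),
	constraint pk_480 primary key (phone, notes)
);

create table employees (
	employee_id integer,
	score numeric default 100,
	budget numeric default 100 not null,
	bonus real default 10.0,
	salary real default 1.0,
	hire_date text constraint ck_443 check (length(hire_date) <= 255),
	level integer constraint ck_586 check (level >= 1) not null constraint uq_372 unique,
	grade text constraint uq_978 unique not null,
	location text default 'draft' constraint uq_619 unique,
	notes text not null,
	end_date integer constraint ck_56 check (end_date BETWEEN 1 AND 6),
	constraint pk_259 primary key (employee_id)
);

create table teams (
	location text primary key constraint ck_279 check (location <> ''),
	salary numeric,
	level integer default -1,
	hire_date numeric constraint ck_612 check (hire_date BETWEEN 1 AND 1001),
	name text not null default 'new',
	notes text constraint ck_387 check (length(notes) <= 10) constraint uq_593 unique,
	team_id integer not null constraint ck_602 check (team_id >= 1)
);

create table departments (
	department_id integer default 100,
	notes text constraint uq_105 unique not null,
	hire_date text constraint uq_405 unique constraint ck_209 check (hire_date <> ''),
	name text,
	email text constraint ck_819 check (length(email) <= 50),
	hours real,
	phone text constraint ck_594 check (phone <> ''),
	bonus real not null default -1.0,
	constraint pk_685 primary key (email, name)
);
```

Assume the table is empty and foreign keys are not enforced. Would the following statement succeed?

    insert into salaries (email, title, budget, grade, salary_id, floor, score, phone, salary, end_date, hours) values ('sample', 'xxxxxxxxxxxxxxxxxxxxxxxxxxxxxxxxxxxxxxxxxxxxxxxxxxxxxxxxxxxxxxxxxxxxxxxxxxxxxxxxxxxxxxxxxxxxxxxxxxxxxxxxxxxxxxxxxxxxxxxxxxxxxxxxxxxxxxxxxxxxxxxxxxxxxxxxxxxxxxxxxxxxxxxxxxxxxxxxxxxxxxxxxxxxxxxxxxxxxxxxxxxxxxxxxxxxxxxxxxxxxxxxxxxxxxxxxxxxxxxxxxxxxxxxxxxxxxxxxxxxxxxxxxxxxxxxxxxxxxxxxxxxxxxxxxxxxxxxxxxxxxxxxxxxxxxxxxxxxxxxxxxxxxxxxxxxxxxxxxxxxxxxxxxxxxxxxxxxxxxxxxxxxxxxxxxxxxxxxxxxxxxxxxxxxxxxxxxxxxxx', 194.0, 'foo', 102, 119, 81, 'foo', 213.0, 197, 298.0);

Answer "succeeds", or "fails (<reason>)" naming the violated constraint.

The value 'xxxxxxxxxxxxxxxxxxxxxxxxxxxxxxxxxxxxxxxxxxxxxxxxxxxxxxxxxxxxxxxxxxxxxxxxxxxxxxxxxxxxxxxxxxxxxxxxxxxxxxxxxxxxxxxxxxxxxxxxxxxxxxxxxxxxxxxxxxxxxxxxxxxxxxxxxxxxxxxxxxxxxxxxxxxxxxxxxxxxxxxxxxxxxxxxxxxxxxxxxxxxxxxxxxxxxxxxxxxxxxxxxxxxxxxxxxxxxxxxxxxxxxxxxxxxxxxxxxxxxxxxxxxxxxxxxxxxxxxxxxxxxxxxxxxxxxxxxxxxxxxxxxxxxxxxxxxxxxxxxxxxxxxxxxxxxxxxxxxxxxxxxxxxxxxxxxxxxxxxxxxxxxxxxxxxxxxxxxxxxxxxxxxxxxxxxxxxxxxx' for title violates CHECK (length(title) <= 50).

fails (CHECK on title)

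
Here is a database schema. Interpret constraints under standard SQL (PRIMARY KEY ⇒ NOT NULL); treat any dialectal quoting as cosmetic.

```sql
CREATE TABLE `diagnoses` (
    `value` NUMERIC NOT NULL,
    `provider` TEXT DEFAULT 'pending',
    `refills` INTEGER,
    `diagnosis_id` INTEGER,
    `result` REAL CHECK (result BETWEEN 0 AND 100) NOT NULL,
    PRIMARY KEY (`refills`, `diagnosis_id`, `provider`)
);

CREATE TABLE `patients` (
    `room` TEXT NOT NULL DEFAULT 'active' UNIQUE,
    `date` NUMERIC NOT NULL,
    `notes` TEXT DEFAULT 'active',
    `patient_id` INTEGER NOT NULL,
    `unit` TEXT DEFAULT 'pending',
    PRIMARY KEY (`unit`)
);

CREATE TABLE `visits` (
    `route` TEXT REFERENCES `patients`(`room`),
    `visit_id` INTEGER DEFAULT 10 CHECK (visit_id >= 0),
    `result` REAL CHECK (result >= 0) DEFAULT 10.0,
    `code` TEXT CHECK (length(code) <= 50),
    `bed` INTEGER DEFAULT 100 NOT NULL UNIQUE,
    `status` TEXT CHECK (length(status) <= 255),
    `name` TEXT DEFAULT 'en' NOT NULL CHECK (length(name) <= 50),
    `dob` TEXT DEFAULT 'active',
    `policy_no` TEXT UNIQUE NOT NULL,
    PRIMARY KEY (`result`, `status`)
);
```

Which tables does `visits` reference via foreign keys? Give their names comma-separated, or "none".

patients

- route REFERENCES patients(room).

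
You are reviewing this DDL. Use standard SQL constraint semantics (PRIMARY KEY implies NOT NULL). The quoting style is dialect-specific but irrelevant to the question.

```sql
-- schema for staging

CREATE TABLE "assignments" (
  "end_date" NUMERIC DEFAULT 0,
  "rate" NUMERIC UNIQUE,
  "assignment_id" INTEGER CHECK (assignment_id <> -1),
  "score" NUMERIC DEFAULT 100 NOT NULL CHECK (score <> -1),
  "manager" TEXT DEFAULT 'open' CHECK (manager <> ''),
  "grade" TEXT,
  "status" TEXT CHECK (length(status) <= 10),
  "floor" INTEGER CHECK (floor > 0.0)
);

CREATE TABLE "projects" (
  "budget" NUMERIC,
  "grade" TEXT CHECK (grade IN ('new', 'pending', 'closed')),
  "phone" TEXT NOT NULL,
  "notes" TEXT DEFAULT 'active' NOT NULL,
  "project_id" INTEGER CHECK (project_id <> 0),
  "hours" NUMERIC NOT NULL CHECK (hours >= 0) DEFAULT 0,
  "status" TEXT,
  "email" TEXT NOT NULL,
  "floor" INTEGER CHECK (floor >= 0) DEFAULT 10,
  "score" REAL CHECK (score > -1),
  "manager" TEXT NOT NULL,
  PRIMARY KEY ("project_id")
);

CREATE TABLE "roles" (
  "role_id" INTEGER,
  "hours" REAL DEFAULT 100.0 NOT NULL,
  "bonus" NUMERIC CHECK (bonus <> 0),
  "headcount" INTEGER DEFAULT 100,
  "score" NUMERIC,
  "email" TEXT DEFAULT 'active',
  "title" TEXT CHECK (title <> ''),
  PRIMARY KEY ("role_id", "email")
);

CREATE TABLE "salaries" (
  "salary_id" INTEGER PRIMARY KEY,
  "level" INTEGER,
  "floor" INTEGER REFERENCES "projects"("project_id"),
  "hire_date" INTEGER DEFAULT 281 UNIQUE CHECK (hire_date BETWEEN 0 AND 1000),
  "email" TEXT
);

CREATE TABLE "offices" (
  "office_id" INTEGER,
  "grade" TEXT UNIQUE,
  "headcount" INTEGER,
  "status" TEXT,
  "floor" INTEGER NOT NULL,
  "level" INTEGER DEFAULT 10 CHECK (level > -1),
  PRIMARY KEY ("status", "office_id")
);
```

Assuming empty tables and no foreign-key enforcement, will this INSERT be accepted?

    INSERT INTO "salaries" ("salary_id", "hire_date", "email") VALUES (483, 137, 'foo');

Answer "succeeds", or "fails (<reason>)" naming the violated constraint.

NOT NULL columns: salary_id is supplied.
CHECK constraints: 137 satisfies (hire_date BETWEEN 0 AND 1000).
No constraint is violated.

succeeds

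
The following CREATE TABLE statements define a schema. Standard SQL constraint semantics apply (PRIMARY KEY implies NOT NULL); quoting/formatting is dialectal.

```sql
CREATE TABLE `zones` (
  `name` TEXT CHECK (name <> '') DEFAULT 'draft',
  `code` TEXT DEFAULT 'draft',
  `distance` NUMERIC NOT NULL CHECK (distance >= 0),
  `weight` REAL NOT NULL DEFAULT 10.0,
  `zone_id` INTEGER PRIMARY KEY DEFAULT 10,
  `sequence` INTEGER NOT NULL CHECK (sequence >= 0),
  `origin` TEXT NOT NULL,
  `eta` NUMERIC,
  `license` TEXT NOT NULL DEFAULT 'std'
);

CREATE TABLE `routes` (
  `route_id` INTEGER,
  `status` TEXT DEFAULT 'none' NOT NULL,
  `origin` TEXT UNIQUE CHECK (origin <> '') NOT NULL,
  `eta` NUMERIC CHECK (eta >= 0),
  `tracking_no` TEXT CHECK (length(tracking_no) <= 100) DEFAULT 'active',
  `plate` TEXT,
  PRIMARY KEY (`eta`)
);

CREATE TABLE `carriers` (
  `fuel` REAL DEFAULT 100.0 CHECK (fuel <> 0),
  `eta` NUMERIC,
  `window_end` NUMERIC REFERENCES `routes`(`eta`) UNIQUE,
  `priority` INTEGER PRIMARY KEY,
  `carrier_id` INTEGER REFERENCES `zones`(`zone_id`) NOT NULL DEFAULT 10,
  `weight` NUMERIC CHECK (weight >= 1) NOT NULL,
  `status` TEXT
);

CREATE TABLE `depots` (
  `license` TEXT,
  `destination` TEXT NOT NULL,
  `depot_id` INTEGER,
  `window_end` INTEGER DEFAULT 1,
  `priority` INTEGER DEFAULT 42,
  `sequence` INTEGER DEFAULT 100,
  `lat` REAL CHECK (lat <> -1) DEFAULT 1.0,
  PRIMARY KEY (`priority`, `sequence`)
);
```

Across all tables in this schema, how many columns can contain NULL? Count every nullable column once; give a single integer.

14

zones: 3 nullable (name, code, eta — PK (zone_id) and explicit NOT NULL columns excluded).
routes: 3 nullable (route_id, tracking_no, plate — PK (eta) and explicit NOT NULL columns excluded).
carriers: 4 nullable (fuel, eta, window_end, status — PK (priority) and explicit NOT NULL columns excluded).
depots: 4 nullable (license, depot_id, window_end, lat — PK (priority, sequence) and explicit NOT NULL columns excluded).
Total: 3 + 3 + 4 + 4 = 14.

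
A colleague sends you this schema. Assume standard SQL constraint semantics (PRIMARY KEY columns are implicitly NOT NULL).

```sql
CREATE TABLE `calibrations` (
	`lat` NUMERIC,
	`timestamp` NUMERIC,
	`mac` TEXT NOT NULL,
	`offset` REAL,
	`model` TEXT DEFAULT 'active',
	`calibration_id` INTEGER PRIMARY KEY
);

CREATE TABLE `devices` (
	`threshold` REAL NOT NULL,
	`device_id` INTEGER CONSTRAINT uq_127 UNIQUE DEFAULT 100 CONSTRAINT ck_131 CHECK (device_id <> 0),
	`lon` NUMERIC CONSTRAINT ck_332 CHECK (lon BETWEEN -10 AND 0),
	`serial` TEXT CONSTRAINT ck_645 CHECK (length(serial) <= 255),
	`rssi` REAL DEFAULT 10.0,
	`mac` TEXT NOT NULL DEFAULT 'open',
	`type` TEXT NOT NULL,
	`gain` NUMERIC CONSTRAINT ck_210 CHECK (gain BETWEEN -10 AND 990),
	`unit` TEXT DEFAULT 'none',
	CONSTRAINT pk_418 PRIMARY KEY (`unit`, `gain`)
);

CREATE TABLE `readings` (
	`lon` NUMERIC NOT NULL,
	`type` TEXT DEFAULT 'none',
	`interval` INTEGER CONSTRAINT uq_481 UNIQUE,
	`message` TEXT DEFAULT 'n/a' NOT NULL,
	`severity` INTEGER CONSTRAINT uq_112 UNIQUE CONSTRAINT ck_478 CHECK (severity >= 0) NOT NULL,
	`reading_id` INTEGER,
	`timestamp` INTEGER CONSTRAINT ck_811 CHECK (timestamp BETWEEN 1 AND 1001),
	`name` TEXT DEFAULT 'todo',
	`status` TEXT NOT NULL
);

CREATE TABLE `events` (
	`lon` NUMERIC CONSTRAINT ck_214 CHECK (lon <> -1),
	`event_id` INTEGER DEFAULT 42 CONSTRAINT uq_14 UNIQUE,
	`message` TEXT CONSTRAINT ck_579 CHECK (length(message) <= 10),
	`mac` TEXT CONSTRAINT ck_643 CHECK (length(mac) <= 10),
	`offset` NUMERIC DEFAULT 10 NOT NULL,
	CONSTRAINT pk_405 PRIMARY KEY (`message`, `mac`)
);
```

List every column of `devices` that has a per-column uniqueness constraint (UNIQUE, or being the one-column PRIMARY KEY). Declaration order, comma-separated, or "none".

device_id

- threshold: no UNIQUE or single-column PK constraint.
- device_id: declared UNIQUE → unique.
- lon: no UNIQUE or single-column PK constraint.
- serial: no UNIQUE or single-column PK constraint.
- rssi: no UNIQUE or single-column PK constraint.
- mac: no UNIQUE or single-column PK constraint.
- type: no UNIQUE or single-column PK constraint.
- gain: part of a composite PRIMARY KEY — only the tuple is unique, not this column on its own.
- unit: part of a composite PRIMARY KEY — only the tuple is unique, not this column on its own.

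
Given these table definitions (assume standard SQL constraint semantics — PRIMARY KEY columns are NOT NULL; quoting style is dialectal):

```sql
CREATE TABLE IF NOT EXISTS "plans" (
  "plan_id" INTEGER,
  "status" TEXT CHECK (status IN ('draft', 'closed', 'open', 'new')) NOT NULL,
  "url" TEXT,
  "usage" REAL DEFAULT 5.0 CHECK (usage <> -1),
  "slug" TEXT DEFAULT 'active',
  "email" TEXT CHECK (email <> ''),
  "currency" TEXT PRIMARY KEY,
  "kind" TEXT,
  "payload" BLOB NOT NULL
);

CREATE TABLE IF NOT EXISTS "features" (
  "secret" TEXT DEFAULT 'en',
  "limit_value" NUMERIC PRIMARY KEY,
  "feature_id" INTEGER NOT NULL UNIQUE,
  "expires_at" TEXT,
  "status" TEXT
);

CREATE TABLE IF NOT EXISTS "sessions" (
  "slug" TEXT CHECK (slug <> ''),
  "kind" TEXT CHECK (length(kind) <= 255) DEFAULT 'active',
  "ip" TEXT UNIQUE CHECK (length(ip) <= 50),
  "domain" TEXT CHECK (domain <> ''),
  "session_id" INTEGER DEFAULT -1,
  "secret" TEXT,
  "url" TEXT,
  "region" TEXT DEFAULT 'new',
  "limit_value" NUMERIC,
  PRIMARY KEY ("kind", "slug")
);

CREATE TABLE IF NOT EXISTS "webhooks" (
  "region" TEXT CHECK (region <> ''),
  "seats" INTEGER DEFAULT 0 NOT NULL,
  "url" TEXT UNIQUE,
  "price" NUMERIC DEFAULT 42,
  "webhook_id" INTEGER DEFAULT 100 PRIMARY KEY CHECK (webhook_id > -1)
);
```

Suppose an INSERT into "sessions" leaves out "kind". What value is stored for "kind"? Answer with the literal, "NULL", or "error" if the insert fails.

kind has an explicit DEFAULT 'active'.
When the column is omitted from an INSERT, that default is used.

'active'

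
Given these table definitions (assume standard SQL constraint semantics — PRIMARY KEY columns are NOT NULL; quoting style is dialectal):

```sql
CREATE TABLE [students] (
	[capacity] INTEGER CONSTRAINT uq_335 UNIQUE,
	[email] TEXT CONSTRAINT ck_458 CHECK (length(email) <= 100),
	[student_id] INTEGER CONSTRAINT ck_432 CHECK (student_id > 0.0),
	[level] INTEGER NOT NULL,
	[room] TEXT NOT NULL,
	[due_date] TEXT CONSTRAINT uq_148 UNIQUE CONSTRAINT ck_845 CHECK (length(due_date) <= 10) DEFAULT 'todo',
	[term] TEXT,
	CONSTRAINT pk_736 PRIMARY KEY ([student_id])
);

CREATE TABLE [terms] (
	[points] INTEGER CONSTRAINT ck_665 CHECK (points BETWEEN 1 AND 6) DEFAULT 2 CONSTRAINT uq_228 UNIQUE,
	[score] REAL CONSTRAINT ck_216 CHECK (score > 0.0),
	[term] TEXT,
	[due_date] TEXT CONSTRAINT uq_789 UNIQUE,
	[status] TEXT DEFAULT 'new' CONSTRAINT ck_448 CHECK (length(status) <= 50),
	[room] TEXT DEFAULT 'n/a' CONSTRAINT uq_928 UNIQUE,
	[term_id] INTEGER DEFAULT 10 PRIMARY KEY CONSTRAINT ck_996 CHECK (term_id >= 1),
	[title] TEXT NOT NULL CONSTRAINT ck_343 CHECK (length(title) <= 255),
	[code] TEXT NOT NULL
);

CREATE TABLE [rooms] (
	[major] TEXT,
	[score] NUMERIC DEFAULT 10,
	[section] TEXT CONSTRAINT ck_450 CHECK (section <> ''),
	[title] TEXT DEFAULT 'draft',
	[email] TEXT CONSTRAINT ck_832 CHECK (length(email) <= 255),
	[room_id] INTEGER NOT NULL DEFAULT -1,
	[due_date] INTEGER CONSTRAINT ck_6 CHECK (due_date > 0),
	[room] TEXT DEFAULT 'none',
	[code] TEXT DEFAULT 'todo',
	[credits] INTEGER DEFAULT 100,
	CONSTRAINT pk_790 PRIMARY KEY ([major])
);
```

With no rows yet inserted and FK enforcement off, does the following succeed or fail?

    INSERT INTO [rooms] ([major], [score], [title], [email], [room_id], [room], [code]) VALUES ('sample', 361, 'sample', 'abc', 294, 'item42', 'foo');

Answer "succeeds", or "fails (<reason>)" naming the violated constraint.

NOT NULL columns: major is supplied; room_id is supplied.
CHECK constraints: 'abc' satisfies (length(email) <= 255).
No constraint is violated.

succeeds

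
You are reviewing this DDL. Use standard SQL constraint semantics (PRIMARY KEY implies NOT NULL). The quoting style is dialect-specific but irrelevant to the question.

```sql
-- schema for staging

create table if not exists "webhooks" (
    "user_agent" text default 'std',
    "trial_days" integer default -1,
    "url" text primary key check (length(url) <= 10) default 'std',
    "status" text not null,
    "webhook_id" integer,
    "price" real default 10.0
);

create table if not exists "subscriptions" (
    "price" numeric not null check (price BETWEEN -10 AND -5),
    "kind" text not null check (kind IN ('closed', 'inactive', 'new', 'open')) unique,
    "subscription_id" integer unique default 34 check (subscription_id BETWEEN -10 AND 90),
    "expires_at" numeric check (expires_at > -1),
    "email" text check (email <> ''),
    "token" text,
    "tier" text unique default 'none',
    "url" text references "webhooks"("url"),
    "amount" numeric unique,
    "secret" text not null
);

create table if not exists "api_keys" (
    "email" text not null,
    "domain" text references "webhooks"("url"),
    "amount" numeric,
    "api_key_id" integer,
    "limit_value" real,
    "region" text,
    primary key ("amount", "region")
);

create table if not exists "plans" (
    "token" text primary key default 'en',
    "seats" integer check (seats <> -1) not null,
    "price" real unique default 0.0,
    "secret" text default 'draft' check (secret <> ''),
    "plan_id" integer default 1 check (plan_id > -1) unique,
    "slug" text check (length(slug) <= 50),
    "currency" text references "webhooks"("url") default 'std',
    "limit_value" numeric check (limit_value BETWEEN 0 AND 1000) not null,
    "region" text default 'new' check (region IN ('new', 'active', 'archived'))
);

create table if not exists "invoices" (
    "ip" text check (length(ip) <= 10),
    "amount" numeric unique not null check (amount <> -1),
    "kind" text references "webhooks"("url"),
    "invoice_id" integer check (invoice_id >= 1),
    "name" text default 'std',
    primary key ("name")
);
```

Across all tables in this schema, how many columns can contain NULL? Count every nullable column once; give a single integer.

webhooks: 4 nullable (user_agent, trial_days, webhook_id, price — PK (url) and explicit NOT NULL columns excluded).
subscriptions: 7 nullable (subscription_id, expires_at, email, token, tier, url, amount — PK none and explicit NOT NULL columns excluded).
api_keys: 3 nullable (domain, api_key_id, limit_value — PK (amount, region) and explicit NOT NULL columns excluded).
plans: 6 nullable (price, secret, plan_id, slug, currency, region — PK (token) and explicit NOT NULL columns excluded).
invoices: 3 nullable (ip, kind, invoice_id — PK (name) and explicit NOT NULL columns excluded).
Total: 4 + 7 + 3 + 6 + 3 = 23.

23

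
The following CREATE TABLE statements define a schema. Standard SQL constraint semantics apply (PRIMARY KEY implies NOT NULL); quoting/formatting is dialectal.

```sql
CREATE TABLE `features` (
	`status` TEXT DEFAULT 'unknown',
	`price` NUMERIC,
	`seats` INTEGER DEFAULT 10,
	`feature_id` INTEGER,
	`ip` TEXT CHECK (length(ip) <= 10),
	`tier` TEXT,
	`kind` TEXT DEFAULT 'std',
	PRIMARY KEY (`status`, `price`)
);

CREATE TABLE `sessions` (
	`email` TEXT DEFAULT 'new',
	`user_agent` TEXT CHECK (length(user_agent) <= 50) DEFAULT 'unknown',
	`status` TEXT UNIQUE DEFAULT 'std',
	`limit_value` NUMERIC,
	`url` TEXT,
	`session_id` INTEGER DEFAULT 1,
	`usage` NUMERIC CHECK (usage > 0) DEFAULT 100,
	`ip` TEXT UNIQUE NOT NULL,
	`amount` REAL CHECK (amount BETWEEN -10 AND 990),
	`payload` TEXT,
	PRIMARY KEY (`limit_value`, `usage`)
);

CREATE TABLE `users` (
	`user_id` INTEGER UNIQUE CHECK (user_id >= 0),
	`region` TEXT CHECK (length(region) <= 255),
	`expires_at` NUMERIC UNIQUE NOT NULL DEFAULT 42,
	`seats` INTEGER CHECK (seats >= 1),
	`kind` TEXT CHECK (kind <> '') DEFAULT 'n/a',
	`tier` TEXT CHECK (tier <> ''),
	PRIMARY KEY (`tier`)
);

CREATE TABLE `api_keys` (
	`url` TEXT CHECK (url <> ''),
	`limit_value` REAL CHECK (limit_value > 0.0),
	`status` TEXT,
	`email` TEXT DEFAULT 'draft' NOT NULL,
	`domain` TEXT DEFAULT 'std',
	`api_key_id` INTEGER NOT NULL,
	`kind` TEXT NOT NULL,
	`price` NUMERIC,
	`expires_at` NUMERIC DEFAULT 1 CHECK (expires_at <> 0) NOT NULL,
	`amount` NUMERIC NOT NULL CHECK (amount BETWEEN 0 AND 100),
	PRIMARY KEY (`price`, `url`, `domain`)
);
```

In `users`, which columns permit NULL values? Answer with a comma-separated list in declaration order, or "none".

user_id, region, seats, kind

- user_id: CHECK does not forbid NULL (a CHECK constraint passes when its expression is NULL) → nullable.
- region: CHECK does not forbid NULL (a CHECK constraint passes when its expression is NULL) → nullable.
- expires_at: declared NOT NULL → not nullable.
- seats: CHECK does not forbid NULL (a CHECK constraint passes when its expression is NULL) → nullable.
- kind: CHECK does not forbid NULL (a CHECK constraint passes when its expression is NULL) → nullable.
- tier: part of the PRIMARY KEY, which implies NOT NULL → not nullable.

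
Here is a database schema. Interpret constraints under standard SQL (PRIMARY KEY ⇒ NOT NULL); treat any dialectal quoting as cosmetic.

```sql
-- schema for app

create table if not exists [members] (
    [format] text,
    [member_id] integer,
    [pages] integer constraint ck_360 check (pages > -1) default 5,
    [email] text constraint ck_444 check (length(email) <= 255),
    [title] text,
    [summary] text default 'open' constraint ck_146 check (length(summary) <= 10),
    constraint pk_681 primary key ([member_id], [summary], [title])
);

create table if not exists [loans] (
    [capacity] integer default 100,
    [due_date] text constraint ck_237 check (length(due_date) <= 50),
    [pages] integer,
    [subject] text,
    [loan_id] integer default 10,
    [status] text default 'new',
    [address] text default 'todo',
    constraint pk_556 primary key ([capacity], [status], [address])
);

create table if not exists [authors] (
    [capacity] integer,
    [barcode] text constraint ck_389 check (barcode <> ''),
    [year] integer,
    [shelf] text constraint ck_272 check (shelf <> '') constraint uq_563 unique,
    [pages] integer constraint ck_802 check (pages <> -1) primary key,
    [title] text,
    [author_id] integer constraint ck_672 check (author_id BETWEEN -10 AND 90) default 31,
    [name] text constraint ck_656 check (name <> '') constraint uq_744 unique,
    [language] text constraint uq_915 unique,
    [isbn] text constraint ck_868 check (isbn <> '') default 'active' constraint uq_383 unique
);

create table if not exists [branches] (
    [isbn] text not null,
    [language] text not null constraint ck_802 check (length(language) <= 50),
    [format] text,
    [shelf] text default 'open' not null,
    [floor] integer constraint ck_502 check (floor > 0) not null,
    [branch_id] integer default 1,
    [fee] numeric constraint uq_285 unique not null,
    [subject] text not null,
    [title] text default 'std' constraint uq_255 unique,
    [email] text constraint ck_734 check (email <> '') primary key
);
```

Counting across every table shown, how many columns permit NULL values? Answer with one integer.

members: 3 nullable (format, pages, email — PK (member_id, summary, title) and explicit NOT NULL columns excluded).
loans: 4 nullable (due_date, pages, subject, loan_id — PK (capacity, status, address) and explicit NOT NULL columns excluded).
authors: 9 nullable (capacity, barcode, year, shelf, title, author_id, name, language, isbn — PK (pages) and explicit NOT NULL columns excluded).
branches: 3 nullable (format, branch_id, title — PK (email) and explicit NOT NULL columns excluded).
Total: 3 + 4 + 9 + 3 = 19.

19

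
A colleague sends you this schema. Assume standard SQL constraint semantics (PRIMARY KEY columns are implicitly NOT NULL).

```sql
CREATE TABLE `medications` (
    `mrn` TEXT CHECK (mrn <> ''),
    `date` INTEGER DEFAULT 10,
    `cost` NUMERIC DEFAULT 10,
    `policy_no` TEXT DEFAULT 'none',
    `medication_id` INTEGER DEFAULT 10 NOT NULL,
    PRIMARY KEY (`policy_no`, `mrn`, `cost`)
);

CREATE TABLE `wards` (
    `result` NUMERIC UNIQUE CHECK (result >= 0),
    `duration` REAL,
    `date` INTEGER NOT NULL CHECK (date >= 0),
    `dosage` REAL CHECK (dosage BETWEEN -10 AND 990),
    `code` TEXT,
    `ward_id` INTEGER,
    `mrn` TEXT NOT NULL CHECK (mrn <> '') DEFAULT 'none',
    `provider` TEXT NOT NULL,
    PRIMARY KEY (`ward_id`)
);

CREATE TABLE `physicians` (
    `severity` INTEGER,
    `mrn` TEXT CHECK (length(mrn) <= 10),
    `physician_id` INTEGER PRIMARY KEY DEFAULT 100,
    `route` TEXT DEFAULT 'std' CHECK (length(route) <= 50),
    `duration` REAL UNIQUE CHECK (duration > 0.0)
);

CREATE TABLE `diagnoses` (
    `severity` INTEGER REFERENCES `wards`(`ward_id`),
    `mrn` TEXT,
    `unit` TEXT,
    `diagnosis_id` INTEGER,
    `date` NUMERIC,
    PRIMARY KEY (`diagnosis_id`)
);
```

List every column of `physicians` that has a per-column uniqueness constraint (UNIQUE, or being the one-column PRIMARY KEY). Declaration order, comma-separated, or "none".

- severity: no UNIQUE or single-column PK constraint.
- mrn: no UNIQUE or single-column PK constraint.
- physician_id: single-column PRIMARY KEY → unique.
- route: no UNIQUE or single-column PK constraint.
- duration: declared UNIQUE → unique.

physician_id, duration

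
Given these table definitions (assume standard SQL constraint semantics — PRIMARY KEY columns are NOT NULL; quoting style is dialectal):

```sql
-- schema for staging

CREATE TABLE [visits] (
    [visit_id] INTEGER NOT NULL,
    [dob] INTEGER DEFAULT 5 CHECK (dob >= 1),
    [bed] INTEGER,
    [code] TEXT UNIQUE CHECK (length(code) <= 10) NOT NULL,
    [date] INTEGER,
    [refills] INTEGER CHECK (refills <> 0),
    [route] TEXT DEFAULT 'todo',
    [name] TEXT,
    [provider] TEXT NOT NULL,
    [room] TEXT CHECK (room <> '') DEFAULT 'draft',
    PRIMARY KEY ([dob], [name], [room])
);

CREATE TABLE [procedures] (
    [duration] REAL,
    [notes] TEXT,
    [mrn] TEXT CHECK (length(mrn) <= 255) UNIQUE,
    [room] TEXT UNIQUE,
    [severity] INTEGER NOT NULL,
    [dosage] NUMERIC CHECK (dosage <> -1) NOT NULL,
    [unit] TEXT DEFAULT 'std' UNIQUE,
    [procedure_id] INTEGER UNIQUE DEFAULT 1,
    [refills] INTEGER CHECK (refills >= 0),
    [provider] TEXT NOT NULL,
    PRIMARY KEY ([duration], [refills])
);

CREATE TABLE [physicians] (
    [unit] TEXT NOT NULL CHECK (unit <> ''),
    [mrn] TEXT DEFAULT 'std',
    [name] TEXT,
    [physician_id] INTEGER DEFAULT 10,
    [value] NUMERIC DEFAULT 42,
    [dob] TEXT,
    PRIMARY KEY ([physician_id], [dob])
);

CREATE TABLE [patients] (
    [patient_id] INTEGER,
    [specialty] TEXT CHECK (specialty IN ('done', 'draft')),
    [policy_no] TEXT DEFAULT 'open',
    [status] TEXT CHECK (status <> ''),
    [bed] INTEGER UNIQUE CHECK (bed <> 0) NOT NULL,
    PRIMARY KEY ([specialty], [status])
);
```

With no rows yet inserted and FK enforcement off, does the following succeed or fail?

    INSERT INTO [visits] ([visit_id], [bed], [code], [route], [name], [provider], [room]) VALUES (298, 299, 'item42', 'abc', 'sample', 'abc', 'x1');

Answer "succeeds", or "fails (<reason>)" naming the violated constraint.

succeeds

NOT NULL columns: code is supplied; dob defaults to 5; name is supplied; provider is supplied; room is supplied; visit_id is supplied.
CHECK constraints: 'item42' satisfies (length(code) <= 10); 'x1' satisfies (room <> '').
No constraint is violated.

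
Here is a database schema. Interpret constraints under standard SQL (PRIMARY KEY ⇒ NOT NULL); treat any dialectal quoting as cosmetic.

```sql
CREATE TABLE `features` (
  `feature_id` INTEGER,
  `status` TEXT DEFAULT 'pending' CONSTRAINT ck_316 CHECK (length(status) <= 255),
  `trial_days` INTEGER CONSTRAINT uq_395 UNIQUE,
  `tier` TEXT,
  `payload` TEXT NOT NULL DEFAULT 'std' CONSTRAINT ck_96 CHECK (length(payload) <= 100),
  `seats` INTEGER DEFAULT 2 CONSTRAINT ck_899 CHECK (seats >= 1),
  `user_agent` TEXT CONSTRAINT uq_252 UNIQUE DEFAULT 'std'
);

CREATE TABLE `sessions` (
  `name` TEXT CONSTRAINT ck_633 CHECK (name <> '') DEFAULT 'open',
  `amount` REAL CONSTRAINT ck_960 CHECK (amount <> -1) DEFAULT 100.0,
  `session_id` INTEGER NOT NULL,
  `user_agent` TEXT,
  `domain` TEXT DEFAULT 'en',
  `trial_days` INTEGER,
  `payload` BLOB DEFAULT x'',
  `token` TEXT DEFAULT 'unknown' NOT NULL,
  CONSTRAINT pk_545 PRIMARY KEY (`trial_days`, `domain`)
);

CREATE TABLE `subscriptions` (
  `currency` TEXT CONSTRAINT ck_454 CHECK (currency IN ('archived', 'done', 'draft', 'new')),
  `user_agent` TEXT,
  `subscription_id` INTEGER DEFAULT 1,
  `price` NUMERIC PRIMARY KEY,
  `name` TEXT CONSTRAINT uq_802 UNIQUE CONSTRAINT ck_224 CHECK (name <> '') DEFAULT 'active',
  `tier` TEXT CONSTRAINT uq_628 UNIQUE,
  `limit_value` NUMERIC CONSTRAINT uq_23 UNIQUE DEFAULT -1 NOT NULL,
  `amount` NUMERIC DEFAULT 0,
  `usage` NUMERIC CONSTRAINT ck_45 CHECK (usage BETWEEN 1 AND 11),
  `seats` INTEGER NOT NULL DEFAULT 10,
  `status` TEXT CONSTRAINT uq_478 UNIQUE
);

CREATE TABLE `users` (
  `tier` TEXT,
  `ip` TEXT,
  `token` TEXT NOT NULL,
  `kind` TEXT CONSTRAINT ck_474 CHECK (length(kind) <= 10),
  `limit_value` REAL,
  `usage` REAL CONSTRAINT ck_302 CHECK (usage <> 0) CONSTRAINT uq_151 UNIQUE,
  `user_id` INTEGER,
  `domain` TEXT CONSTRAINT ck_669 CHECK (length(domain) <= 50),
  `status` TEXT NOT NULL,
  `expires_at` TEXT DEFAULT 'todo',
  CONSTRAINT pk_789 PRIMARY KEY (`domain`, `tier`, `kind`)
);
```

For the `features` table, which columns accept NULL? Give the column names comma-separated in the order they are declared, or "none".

- feature_id: no NOT NULL constraint applies → nullable.
- status: CHECK does not forbid NULL (a CHECK constraint passes when its expression is NULL) → nullable.
- trial_days: UNIQUE does not imply NOT NULL → nullable.
- tier: no NOT NULL constraint applies → nullable.
- payload: declared NOT NULL → not nullable.
- seats: CHECK does not forbid NULL (a CHECK constraint passes when its expression is NULL) → nullable.
- user_agent: UNIQUE does not imply NOT NULL → nullable.

feature_id, status, trial_days, tier, seats, user_agent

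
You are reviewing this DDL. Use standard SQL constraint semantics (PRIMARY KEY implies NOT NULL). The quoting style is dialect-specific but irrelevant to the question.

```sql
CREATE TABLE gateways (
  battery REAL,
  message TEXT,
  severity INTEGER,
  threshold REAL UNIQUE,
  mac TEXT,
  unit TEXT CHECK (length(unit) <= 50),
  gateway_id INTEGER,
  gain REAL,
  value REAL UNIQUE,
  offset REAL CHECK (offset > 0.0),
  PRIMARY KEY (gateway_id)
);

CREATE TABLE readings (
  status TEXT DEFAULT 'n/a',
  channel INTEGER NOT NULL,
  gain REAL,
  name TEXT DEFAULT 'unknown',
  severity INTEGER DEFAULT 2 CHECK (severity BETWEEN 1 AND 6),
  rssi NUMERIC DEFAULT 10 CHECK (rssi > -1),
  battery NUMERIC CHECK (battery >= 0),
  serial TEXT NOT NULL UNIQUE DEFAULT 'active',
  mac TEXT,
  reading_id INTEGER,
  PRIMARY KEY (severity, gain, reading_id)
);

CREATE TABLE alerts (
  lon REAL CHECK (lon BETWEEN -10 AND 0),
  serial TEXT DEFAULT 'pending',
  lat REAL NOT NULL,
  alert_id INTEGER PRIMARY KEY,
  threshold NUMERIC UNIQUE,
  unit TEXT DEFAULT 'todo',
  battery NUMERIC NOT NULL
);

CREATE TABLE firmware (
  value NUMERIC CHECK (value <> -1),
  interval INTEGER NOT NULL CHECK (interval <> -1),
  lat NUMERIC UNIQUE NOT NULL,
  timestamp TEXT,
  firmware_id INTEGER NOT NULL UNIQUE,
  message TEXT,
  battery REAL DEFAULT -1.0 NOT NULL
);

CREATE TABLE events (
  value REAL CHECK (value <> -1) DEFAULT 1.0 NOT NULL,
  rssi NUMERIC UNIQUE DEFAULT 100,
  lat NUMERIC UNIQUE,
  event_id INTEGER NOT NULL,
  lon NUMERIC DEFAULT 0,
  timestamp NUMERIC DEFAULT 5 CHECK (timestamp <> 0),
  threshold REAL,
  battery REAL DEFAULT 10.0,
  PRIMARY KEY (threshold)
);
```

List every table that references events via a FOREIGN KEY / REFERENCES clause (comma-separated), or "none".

No REFERENCES clause anywhere in the schema names events.

none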